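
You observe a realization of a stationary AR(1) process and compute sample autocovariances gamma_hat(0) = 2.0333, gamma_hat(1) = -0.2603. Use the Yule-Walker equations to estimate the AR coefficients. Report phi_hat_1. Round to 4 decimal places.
\hat\phi_{1} = -0.1280

The Yule-Walker equations for an AR(p) process read, in matrix form,
  Gamma_p phi = r_p,   with   (Gamma_p)_{ij} = gamma(|i - j|),
                       (r_p)_i = gamma(i),   i,j = 1..p.
Substitute the sample gammas (Toeplitz matrix and right-hand side of size 1):
  Gamma_p = [[2.0333]]
  r_p     = [-0.2603]
With p = 1 this is the single equation gamma(0) phi_1 = gamma(1):
  phi_hat_1 = gamma(1) / gamma(0) = -0.2603 / 2.0333 = -0.1280.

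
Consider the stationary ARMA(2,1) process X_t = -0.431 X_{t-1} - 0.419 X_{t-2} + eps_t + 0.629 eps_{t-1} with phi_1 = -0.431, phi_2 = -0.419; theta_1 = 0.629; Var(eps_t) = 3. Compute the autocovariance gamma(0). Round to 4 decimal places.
\gamma(0) = 4.0629

Multiply the model equation by X_{t-k} and take expectations. With theta_0 = psi_0 = 1 and psi_j the MA(infinity) weights, this gives
  gamma(k) - sum_i phi_i gamma(k-i) = c_k,
  c_k = sigma^2 * sum_{j=k..q} theta_j psi_{j-k}   (c_k = 0 for k > q),
using gamma(-m) = gamma(m).
psi-weights needed (psi_j = theta_j + sum_i phi_i psi_{j-i}):
  psi_1 = theta_1 + phi_1 = 0.629 + (-0.431) = 0.198
Right-hand sides:
  c_0 = sigma^2 (1 + theta_1 psi_1) = 3 * (1 + (0.629)(0.198)) = 3 * 1.124542 = 3.373626
  c_1 = sigma^2 theta_1 = 3 * (0.629) = 1.887
  c_2 = 0
Equations for k = 0, 1, 2 (AR order 2, c_2 = 0):
  (E0) gamma(0) = phi_1 gamma(1) + phi_2 gamma(2) + c_0
  (E1) gamma(1) = phi_1 gamma(0) + phi_2 gamma(1) + c_1
  (E2) gamma(2) = phi_1 gamma(1) + phi_2 gamma(0)
From (E1): gamma(1) = A gamma(0) + B with
  A = phi_1 / (1 - phi_2) = -0.431 / 1.419 = -0.303735,   B = c_1 / (1 - phi_2) = 1.887 / 1.419 = 1.32981.
Insert (E2) into (E0): gamma(0) (1 - phi_2^2) = phi_1 (1 + phi_2) gamma(1) + c_0.
  phi_1 (1 + phi_2) = (-0.431)(0.581) = -0.250411,   1 - phi_2^2 = 0.824439.
Replace gamma(1) by A gamma(0) + B and collect gamma(0):
  gamma(0) [0.824439 - (-0.250411)(-0.303735)] = (-0.250411)(1.32981) + 3.373626
  gamma(0) * 0.74838 = 3.040627
  gamma(0) = 3.040627 / 0.74838 = 4.062943.
Therefore gamma(0) = 4.0629 (to 4 decimal places).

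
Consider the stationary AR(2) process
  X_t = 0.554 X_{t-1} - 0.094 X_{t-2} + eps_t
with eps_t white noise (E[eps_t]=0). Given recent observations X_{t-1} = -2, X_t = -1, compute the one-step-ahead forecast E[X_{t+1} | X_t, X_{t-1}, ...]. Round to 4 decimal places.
E[X_{t+1} \mid \mathcal F_t] = -0.3660

For an AR(p) model X_t = c + sum_i phi_i X_{t-i} + eps_t, the
one-step-ahead conditional mean is
  E[X_{t+1} | X_t, ...] = c + sum_i phi_i X_{t+1-i}.
Substitute known values:
  E[X_{t+1} | ...] = (0.554) * (-1) + (-0.094) * (-2)
                   = -0.3660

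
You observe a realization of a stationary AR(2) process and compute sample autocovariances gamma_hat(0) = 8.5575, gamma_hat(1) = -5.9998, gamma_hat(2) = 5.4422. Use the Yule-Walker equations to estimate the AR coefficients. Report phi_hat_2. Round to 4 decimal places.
\hat\phi_{2} = 0.2840

The Yule-Walker equations for an AR(p) process read, in matrix form,
  Gamma_p phi = r_p,   with   (Gamma_p)_{ij} = gamma(|i - j|),
                       (r_p)_i = gamma(i),   i,j = 1..p.
Substitute the sample gammas (Toeplitz matrix and right-hand side of size 2):
  Gamma_p = [[8.5575, -5.9998], [-5.9998, 8.5575]]
  r_p     = [-5.9998, 5.4422]
Written out:
  8.5575 phi_1 - 5.9998 phi_2 = -5.9998
  -5.9998 phi_1 + 8.5575 phi_2 = 5.4422
Solve by Cramer's rule:
  det = gamma(0)^2 - gamma(1)^2 = (8.5575)^2 - (-5.9998)^2 = 73.23080625 - 35.99760004 = 37.23320621
  phi_hat_1 = [gamma(1) gamma(0) - gamma(1) gamma(2)] / det = [(-5.9998)(8.5575) - (-5.9998)(5.4422)] / 37.23320621 = -18.69117694 / 37.23320621 = -0.502
  phi_hat_2 = [gamma(0) gamma(2) - gamma(1)^2] / det = [(8.5575)(5.4422) - (-5.9998)^2] / 37.23320621 = 10.57402646 / 37.23320621 = 0.284
So phi_hat = [-0.5020, 0.2840].
Therefore phi_hat_2 = 0.2840.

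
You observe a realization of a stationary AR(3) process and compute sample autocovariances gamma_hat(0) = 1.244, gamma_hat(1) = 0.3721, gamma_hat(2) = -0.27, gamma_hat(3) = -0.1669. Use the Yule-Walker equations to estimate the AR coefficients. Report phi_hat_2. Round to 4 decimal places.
\hat\phi_{2} = -0.3630

The Yule-Walker equations for an AR(p) process read, in matrix form,
  Gamma_p phi = r_p,   with   (Gamma_p)_{ij} = gamma(|i - j|),
                       (r_p)_i = gamma(i),   i,j = 1..p.
Substitute the sample gammas (Toeplitz matrix and right-hand side of size 3):
  Gamma_p = [[1.244, 0.3721, -0.27], [0.3721, 1.244, 0.3721], [-0.27, 0.3721, 1.244]]
  r_p     = [0.3721, -0.27, -0.1669]
Written out (R1..R3):
  (R1) 1.244 phi_1 + 0.3721 phi_2 - 0.27 phi_3 = 0.3721
  (R2) 0.3721 phi_1 + 1.244 phi_2 + 0.3721 phi_3 = -0.27
  (R3) -0.27 phi_1 + 0.3721 phi_2 + 1.244 phi_3 = -0.1669
Gaussian elimination:
  R2 <- R2 - (0.3721/1.244) R1 = R2 - (0.299116) R1:  1.132699 phi_2 + 0.452861 phi_3 = -0.381301
  R3 <- R3 - (-0.27/1.244) R1 = R3 - (-0.217042) R1:  0.452861 phi_2 + 1.185399 phi_3 = -0.086139
  R3 <- R3 - (0.452861/1.132699) R2 = R3 - (0.399807) R2:  1.004342 phi_3 = 0.066308
Back-substitution:
  phi_hat_3 = 0.066308 / 1.004342 = 0.066022
  phi_hat_2 = (-0.381301 - (0.452861)(0.066022)) / 1.132699 = -0.363026
  phi_hat_1 = (0.3721 - (0.3721)(-0.363026) - (-0.27)(0.066022)) / 1.244 = 0.422032
So phi_hat = [0.4220, -0.3630, 0.0660].
Therefore phi_hat_2 = -0.3630.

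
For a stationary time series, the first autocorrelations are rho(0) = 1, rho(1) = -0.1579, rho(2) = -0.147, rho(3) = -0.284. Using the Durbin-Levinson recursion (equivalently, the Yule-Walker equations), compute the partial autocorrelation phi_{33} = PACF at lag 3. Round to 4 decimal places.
\phi_{33} = -0.3590

The PACF at lag k is phi_{kk}, the last component of the solution
to the Yule-Walker system G_k phi = r_k where
  (G_k)_{ij} = rho(|i - j|), (r_k)_i = rho(i), i,j = 1..k.
Equivalently, Durbin-Levinson gives phi_{kk} iteratively:
  phi_{11} = rho(1)
  phi_{kk} = [rho(k) - sum_{j=1..k-1} phi_{k-1,j} rho(k-j)]
            / [1 - sum_{j=1..k-1} phi_{k-1,j} rho(j)],
  phi_{k,j} = phi_{k-1,j} - phi_{kk} phi_{k-1,k-j},  j = 1..k-1.
Step k = 1:
  phi_11 = rho(1) = -0.1579.
Step k = 2:
  phi_22 = [rho(2) - phi_11 rho(1)] / [1 - phi_11 rho(1)] = [-0.147 - (-0.1579)(-0.1579)] / [1 - (-0.1579)(-0.1579)]
         = -0.17193241 / 0.97506759 = -0.176329.
  Update: phi_21 = phi_11 - phi_22 phi_11 = -0.1579 - (-0.176329)(-0.1579) = -0.185742.
Step k = 3:
  phi_33 = [rho(3) - phi_21 rho(2) - phi_22 rho(1)] / [1 - phi_21 rho(1) - phi_22 rho(2)]
    numerator   = -0.284 - (-0.185742)(-0.147) - (-0.176329)(-0.1579) = -0.33914642
    denominator = 1 - (-0.185742)(-0.1579) - (-0.176329)(-0.147) = 0.94475097
  phi_33 = -0.33914642 / 0.94475097 = -0.359.
Therefore phi_{33} = -0.3590.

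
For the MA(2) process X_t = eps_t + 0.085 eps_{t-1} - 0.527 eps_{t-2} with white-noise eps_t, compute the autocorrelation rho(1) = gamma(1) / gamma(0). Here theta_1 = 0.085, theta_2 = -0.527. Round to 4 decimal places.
\rho(1) = 0.0313

For an MA(q) process with theta_0 = 1, the autocovariance is
  gamma(k) = sigma^2 * sum_{i=0..q-k} theta_i * theta_{i+k},
and rho(k) = gamma(k) / gamma(0). Sigma^2 cancels.
  numerator   = (1)*(0.085) + (0.085)*(-0.527) = 0.040205.
  denominator = (1)^2 + (0.085)^2 + (-0.527)^2 = 1.284954.
  rho(1) = 0.040205 / 1.284954 = 0.0313.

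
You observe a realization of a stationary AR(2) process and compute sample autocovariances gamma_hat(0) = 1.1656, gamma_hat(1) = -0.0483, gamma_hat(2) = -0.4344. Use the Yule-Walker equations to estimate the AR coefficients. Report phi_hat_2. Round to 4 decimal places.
\hat\phi_{2} = -0.3750

The Yule-Walker equations for an AR(p) process read, in matrix form,
  Gamma_p phi = r_p,   with   (Gamma_p)_{ij} = gamma(|i - j|),
                       (r_p)_i = gamma(i),   i,j = 1..p.
Substitute the sample gammas (Toeplitz matrix and right-hand side of size 2):
  Gamma_p = [[1.1656, -0.0483], [-0.0483, 1.1656]]
  r_p     = [-0.0483, -0.4344]
Written out:
  1.1656 phi_1 - 0.0483 phi_2 = -0.0483
  -0.0483 phi_1 + 1.1656 phi_2 = -0.4344
Solve by Cramer's rule:
  det = gamma(0)^2 - gamma(1)^2 = (1.1656)^2 - (-0.0483)^2 = 1.35862336 - 0.00233289 = 1.35629047
  phi_hat_1 = [gamma(1) gamma(0) - gamma(1) gamma(2)] / det = [(-0.0483)(1.1656) - (-0.0483)(-0.4344)] / 1.35629047 = -0.07728 / 1.35629047 = -0.057
  phi_hat_2 = [gamma(0) gamma(2) - gamma(1)^2] / det = [(1.1656)(-0.4344) - (-0.0483)^2] / 1.35629047 = -0.50866953 / 1.35629047 = -0.375
So phi_hat = [-0.0570, -0.3750].
Therefore phi_hat_2 = -0.3750.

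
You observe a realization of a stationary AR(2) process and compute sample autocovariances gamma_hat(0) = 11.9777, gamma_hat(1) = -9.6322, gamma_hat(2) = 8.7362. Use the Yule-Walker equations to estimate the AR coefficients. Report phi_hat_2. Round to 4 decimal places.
\hat\phi_{2} = 0.2340

The Yule-Walker equations for an AR(p) process read, in matrix form,
  Gamma_p phi = r_p,   with   (Gamma_p)_{ij} = gamma(|i - j|),
                       (r_p)_i = gamma(i),   i,j = 1..p.
Substitute the sample gammas (Toeplitz matrix and right-hand side of size 2):
  Gamma_p = [[11.9777, -9.6322], [-9.6322, 11.9777]]
  r_p     = [-9.6322, 8.7362]
Written out:
  11.9777 phi_1 - 9.6322 phi_2 = -9.6322
  -9.6322 phi_1 + 11.9777 phi_2 = 8.7362
Solve by Cramer's rule:
  det = gamma(0)^2 - gamma(1)^2 = (11.9777)^2 - (-9.6322)^2 = 143.46529729 - 92.77927684 = 50.68602045
  phi_hat_1 = [gamma(1) gamma(0) - gamma(1) gamma(2)] / det = [(-9.6322)(11.9777) - (-9.6322)(8.7362)] / 50.68602045 = -31.2227763 / 50.68602045 = -0.616
  phi_hat_2 = [gamma(0) gamma(2) - gamma(1)^2] / det = [(11.9777)(8.7362) - (-9.6322)^2] / 50.68602045 = 11.8603059 / 50.68602045 = 0.234
So phi_hat = [-0.6160, 0.2340].
Therefore phi_hat_2 = 0.2340.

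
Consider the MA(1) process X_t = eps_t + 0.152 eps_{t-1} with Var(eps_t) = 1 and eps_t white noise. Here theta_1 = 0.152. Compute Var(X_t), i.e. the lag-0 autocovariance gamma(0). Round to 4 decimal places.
\gamma(0) = 1.0231

For an MA(q) process X_t = eps_t + sum_i theta_i eps_{t-i} with
Var(eps_t) = sigma^2, the variance is
  gamma(0) = sigma^2 * (1 + sum_i theta_i^2).
  sum_i theta_i^2 = (0.152)^2 = 0.023104.
  gamma(0) = 1 * (1 + 0.023104) = 1 * 1.023104 = 1.023104, which rounds to 1.0231.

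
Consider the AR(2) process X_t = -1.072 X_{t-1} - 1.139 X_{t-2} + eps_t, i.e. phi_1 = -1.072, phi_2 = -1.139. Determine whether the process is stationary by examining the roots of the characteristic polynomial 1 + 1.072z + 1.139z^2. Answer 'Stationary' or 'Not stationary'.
\text{Not stationary}

The AR(p) characteristic polynomial is P(z) = 1 + 1.072z + 1.139z^2.
Stationarity requires all roots to lie outside the unit circle, i.e. |z| > 1 for every root.
Set 1 + (1.072) z + (1.139) z^2 = 0, i.e. a z^2 + b z + c = 0 with a = 1.139, b = 1.072, c = 1.
Discriminant D = b^2 - 4ac = (1.072)^2 - 4*(1.139)*1 = 1.149184 - (4.556) = -3.406816.
D < 0, so the roots are the complex-conjugate pair z = (-b +/- i sqrt(-D)) / (2a) = -0.4706 +/- 0.8103i.
For a conjugate pair |z|^2 = z * conj(z) = (product of roots) = c/a = 1/(1.139) = 0.877963, so |z| = sqrt(0.877963) = 0.937 for both roots.
Moduli of all roots: 0.9370, 0.9370.
All moduli strictly greater than 1? No.
Verdict: Not stationary.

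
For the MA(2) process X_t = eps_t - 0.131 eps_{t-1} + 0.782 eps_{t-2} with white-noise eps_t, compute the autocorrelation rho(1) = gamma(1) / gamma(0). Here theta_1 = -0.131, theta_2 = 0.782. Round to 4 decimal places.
\rho(1) = -0.1433

For an MA(q) process with theta_0 = 1, the autocovariance is
  gamma(k) = sigma^2 * sum_{i=0..q-k} theta_i * theta_{i+k},
and rho(k) = gamma(k) / gamma(0). Sigma^2 cancels.
  numerator   = (1)*(-0.131) + (-0.131)*(0.782) = -0.233442.
  denominator = (1)^2 + (-0.131)^2 + (0.782)^2 = 1.628685.
  rho(1) = -0.233442 / 1.628685 = -0.1433.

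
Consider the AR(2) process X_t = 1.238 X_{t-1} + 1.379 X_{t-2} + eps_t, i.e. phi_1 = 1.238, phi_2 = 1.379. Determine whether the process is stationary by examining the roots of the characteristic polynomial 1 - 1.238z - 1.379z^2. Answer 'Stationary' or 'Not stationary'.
\text{Not stationary}

The AR(p) characteristic polynomial is P(z) = 1 - 1.238z - 1.379z^2.
Stationarity requires all roots to lie outside the unit circle, i.e. |z| > 1 for every root.
Set 1 + (-1.238) z + (-1.379) z^2 = 0, i.e. a z^2 + b z + c = 0 with a = -1.379, b = -1.238, c = 1.
Discriminant D = b^2 - 4ac = (-1.238)^2 - 4*(-1.379)*1 = 1.532644 - (-5.516) = 7.048644.
D >= 0, so the roots are real: z = (-b +/- sqrt(D)) / (2a) = (1.238 +/- 2.654928) / (-2.758).
  z_1 = (1.238 + 2.654928) / (-2.758) = -1.4115,   |z_1| = 1.4115.
  z_2 = (1.238 - 2.654928) / (-2.758) = 0.5138,   |z_2| = 0.5138.
Moduli of all roots: 1.4115, 0.5138.
All moduli strictly greater than 1? No.
Verdict: Not stationary.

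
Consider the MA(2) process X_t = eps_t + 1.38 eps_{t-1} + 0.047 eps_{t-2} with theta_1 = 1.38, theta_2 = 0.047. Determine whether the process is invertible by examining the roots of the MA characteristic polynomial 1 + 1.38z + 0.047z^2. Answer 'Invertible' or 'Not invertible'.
\text{Not invertible}

The MA(q) characteristic polynomial is P(z) = 1 + 1.38z + 0.047z^2.
Invertibility requires all roots to lie outside the unit circle, i.e. |z| > 1 for every root.
Set 1 + (1.38) z + (0.047) z^2 = 0, i.e. a z^2 + b z + c = 0 with a = 0.047, b = 1.38, c = 1.
Discriminant D = b^2 - 4ac = (1.38)^2 - 4*(0.047)*1 = 1.9044 - (0.188) = 1.7164.
D >= 0, so the roots are real: z = (-b +/- sqrt(D)) / (2a) = (-1.38 +/- 1.310114) / (0.094).
  z_1 = (-1.38 + 1.310114) / (0.094) = -0.7435,   |z_1| = 0.7435.
  z_2 = (-1.38 - 1.310114) / (0.094) = -28.6182,   |z_2| = 28.6182.
Moduli of all roots: 0.7435, 28.6182.
All moduli strictly greater than 1? No.
Verdict: Not invertible.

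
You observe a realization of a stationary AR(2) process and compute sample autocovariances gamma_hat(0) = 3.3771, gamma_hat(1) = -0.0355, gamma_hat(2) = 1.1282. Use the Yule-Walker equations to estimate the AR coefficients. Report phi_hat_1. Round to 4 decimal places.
\hat\phi_{1} = -0.0070

The Yule-Walker equations for an AR(p) process read, in matrix form,
  Gamma_p phi = r_p,   with   (Gamma_p)_{ij} = gamma(|i - j|),
                       (r_p)_i = gamma(i),   i,j = 1..p.
Substitute the sample gammas (Toeplitz matrix and right-hand side of size 2):
  Gamma_p = [[3.3771, -0.0355], [-0.0355, 3.3771]]
  r_p     = [-0.0355, 1.1282]
Written out:
  3.3771 phi_1 - 0.0355 phi_2 = -0.0355
  -0.0355 phi_1 + 3.3771 phi_2 = 1.1282
Solve by Cramer's rule:
  det = gamma(0)^2 - gamma(1)^2 = (3.3771)^2 - (-0.0355)^2 = 11.40480441 - 0.00126025 = 11.40354416
  phi_hat_1 = [gamma(1) gamma(0) - gamma(1) gamma(2)] / det = [(-0.0355)(3.3771) - (-0.0355)(1.1282)] / 11.40354416 = -0.07983595 / 11.40354416 = -0.007
  phi_hat_2 = [gamma(0) gamma(2) - gamma(1)^2] / det = [(3.3771)(1.1282) - (-0.0355)^2] / 11.40354416 = 3.80878397 / 11.40354416 = 0.334
So phi_hat = [-0.0070, 0.3340].
Therefore phi_hat_1 = -0.0070.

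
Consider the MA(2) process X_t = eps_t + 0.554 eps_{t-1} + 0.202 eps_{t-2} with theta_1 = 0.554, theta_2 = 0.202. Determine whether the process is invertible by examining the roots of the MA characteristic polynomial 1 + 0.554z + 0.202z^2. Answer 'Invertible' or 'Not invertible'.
\text{Invertible}

The MA(q) characteristic polynomial is P(z) = 1 + 0.554z + 0.202z^2.
Invertibility requires all roots to lie outside the unit circle, i.e. |z| > 1 for every root.
Set 1 + (0.554) z + (0.202) z^2 = 0, i.e. a z^2 + b z + c = 0 with a = 0.202, b = 0.554, c = 1.
Discriminant D = b^2 - 4ac = (0.554)^2 - 4*(0.202)*1 = 0.306916 - (0.808) = -0.501084.
D < 0, so the roots are the complex-conjugate pair z = (-b +/- i sqrt(-D)) / (2a) = -1.3713 +/- 1.7522i.
For a conjugate pair |z|^2 = z * conj(z) = (product of roots) = c/a = 1/(0.202) = 4.950495, so |z| = sqrt(4.950495) = 2.225 for both roots.
Moduli of all roots: 2.2250, 2.2250.
All moduli strictly greater than 1? Yes.
Verdict: Invertible.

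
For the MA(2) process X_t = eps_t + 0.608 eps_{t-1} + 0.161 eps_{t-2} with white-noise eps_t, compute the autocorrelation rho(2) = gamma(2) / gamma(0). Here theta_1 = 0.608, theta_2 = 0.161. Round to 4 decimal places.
\rho(2) = 0.1154

For an MA(q) process with theta_0 = 1, the autocovariance is
  gamma(k) = sigma^2 * sum_{i=0..q-k} theta_i * theta_{i+k},
and rho(k) = gamma(k) / gamma(0). Sigma^2 cancels.
  numerator   = (1)*(0.161) = 0.161.
  denominator = (1)^2 + (0.608)^2 + (0.161)^2 = 1.395585.
  rho(2) = 0.161 / 1.395585 = 0.1154.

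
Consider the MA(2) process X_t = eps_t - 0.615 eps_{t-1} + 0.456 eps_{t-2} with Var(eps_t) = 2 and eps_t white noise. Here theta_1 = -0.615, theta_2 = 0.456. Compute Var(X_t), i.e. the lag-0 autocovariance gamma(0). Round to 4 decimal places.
\gamma(0) = 3.1723

For an MA(q) process X_t = eps_t + sum_i theta_i eps_{t-i} with
Var(eps_t) = sigma^2, the variance is
  gamma(0) = sigma^2 * (1 + sum_i theta_i^2).
  sum_i theta_i^2 = (-0.615)^2 + (0.456)^2 = 0.378225 + 0.207936 = 0.586161.
  gamma(0) = 2 * (1 + 0.586161) = 2 * 1.586161 = 3.172322, which rounds to 3.1723.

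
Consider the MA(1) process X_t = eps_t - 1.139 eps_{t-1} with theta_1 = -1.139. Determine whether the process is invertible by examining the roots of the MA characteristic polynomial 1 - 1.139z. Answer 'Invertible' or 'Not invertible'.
\text{Not invertible}

The MA(q) characteristic polynomial is P(z) = 1 - 1.139z.
Invertibility requires all roots to lie outside the unit circle, i.e. |z| > 1 for every root.
This is linear in z: 1 + (-1.139) z = 0  =>  z = -1/(-1.139) = 0.877963,  |z| = 0.877963.
Moduli of all roots: 0.8780.
All moduli strictly greater than 1? No.
Verdict: Not invertible.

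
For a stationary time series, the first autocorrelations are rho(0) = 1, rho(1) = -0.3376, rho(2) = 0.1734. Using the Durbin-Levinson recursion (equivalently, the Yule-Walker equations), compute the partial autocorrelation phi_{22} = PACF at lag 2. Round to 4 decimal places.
\phi_{22} = 0.0671

The PACF at lag k is phi_{kk}, the last component of the solution
to the Yule-Walker system G_k phi = r_k where
  (G_k)_{ij} = rho(|i - j|), (r_k)_i = rho(i), i,j = 1..k.
Equivalently, Durbin-Levinson gives phi_{kk} iteratively:
  phi_{11} = rho(1)
  phi_{kk} = [rho(k) - sum_{j=1..k-1} phi_{k-1,j} rho(k-j)]
            / [1 - sum_{j=1..k-1} phi_{k-1,j} rho(j)],
  phi_{k,j} = phi_{k-1,j} - phi_{kk} phi_{k-1,k-j},  j = 1..k-1.
Step k = 1:
  phi_11 = rho(1) = -0.3376.
Step k = 2:
  phi_22 = [rho(2) - phi_11 rho(1)] / [1 - phi_11 rho(1)] = [0.1734 - (-0.3376)(-0.3376)] / [1 - (-0.3376)(-0.3376)]
         = 0.05942624 / 0.88602624 = 0.0671.
Therefore phi_{22} = 0.0671.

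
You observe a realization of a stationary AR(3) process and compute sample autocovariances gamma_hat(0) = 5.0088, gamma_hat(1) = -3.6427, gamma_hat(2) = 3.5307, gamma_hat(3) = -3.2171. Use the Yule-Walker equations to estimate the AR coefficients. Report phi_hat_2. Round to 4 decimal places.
\hat\phi_{2} = 0.3180

The Yule-Walker equations for an AR(p) process read, in matrix form,
  Gamma_p phi = r_p,   with   (Gamma_p)_{ij} = gamma(|i - j|),
                       (r_p)_i = gamma(i),   i,j = 1..p.
Substitute the sample gammas (Toeplitz matrix and right-hand side of size 3):
  Gamma_p = [[5.0088, -3.6427, 3.5307], [-3.6427, 5.0088, -3.6427], [3.5307, -3.6427, 5.0088]]
  r_p     = [-3.6427, 3.5307, -3.2171]
Written out (R1..R3):
  (R1) 5.0088 phi_1 - 3.6427 phi_2 + 3.5307 phi_3 = -3.6427
  (R2) -3.6427 phi_1 + 5.0088 phi_2 - 3.6427 phi_3 = 3.5307
  (R3) 3.5307 phi_1 - 3.6427 phi_2 + 5.0088 phi_3 = -3.2171
Gaussian elimination:
  R2 <- R2 - (-3.6427/5.0088) R1 = R2 - (-0.72726) R1:  2.35961 phi_2 - 1.074963 phi_3 = 0.88151
  R3 <- R3 - (3.5307/5.0088) R1 = R3 - (0.704899) R1:  -1.074963 phi_2 + 2.520012 phi_3 = -0.649363
  R3 <- R3 - (-1.074963/2.35961) R2 = R3 - (-0.455568) R2:  2.030293 phi_3 = -0.247775
Back-substitution:
  phi_hat_3 = -0.247775 / 2.030293 = -0.122039
  phi_hat_2 = (0.88151 - (-1.074963)(-0.122039)) / 2.35961 = 0.317986
  phi_hat_1 = (-3.6427 - (-3.6427)(0.317986) - (3.5307)(-0.122039)) / 5.0088 = -0.409976
So phi_hat = [-0.4100, 0.3180, -0.1220].
Therefore phi_hat_2 = 0.3180.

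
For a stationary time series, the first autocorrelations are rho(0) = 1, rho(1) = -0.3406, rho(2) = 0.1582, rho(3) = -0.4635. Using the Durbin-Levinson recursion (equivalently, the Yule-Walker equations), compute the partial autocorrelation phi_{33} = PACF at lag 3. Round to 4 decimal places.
\phi_{33} = -0.4489

The PACF at lag k is phi_{kk}, the last component of the solution
to the Yule-Walker system G_k phi = r_k where
  (G_k)_{ij} = rho(|i - j|), (r_k)_i = rho(i), i,j = 1..k.
Equivalently, Durbin-Levinson gives phi_{kk} iteratively:
  phi_{11} = rho(1)
  phi_{kk} = [rho(k) - sum_{j=1..k-1} phi_{k-1,j} rho(k-j)]
            / [1 - sum_{j=1..k-1} phi_{k-1,j} rho(j)],
  phi_{k,j} = phi_{k-1,j} - phi_{kk} phi_{k-1,k-j},  j = 1..k-1.
Step k = 1:
  phi_11 = rho(1) = -0.3406.
Step k = 2:
  phi_22 = [rho(2) - phi_11 rho(1)] / [1 - phi_11 rho(1)] = [0.1582 - (-0.3406)(-0.3406)] / [1 - (-0.3406)(-0.3406)]
         = 0.04219164 / 0.88399164 = 0.047729.
  Update: phi_21 = phi_11 - phi_22 phi_11 = -0.3406 - (0.047729)(-0.3406) = -0.324344.
Step k = 3:
  phi_33 = [rho(3) - phi_21 rho(2) - phi_22 rho(1)] / [1 - phi_21 rho(1) - phi_22 rho(2)]
    numerator   = -0.4635 - (-0.324344)(0.1582) - (0.047729)(-0.3406) = -0.39593249
    denominator = 1 - (-0.324344)(-0.3406) - (0.047729)(0.1582) = 0.88197789
  phi_33 = -0.39593249 / 0.88197789 = -0.4489.
Therefore phi_{33} = -0.4489.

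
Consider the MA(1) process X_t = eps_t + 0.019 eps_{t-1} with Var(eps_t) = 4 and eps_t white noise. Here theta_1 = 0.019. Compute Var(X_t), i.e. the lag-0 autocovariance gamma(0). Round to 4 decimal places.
\gamma(0) = 4.0014

For an MA(q) process X_t = eps_t + sum_i theta_i eps_{t-i} with
Var(eps_t) = sigma^2, the variance is
  gamma(0) = sigma^2 * (1 + sum_i theta_i^2).
  sum_i theta_i^2 = (0.019)^2 = 0.000361.
  gamma(0) = 4 * (1 + 0.000361) = 4 * 1.000361 = 4.001444, which rounds to 4.0014.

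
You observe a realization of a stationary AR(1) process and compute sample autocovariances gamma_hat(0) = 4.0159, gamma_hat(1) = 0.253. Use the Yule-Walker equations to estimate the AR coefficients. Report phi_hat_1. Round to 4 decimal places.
\hat\phi_{1} = 0.0630

The Yule-Walker equations for an AR(p) process read, in matrix form,
  Gamma_p phi = r_p,   with   (Gamma_p)_{ij} = gamma(|i - j|),
                       (r_p)_i = gamma(i),   i,j = 1..p.
Substitute the sample gammas (Toeplitz matrix and right-hand side of size 1):
  Gamma_p = [[4.0159]]
  r_p     = [0.253]
With p = 1 this is the single equation gamma(0) phi_1 = gamma(1):
  phi_hat_1 = gamma(1) / gamma(0) = 0.253 / 4.0159 = 0.0630.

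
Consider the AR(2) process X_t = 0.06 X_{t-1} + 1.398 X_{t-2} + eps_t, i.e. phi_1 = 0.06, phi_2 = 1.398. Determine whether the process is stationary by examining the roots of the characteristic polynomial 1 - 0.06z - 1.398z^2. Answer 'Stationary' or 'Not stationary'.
\text{Not stationary}

The AR(p) characteristic polynomial is P(z) = 1 - 0.06z - 1.398z^2.
Stationarity requires all roots to lie outside the unit circle, i.e. |z| > 1 for every root.
Set 1 + (-0.06) z + (-1.398) z^2 = 0, i.e. a z^2 + b z + c = 0 with a = -1.398, b = -0.06, c = 1.
Discriminant D = b^2 - 4ac = (-0.06)^2 - 4*(-1.398)*1 = 0.0036 - (-5.592) = 5.5956.
D >= 0, so the roots are real: z = (-b +/- sqrt(D)) / (2a) = (0.06 +/- 2.365502) / (-2.796).
  z_1 = (0.06 + 2.365502) / (-2.796) = -0.8675,   |z_1| = 0.8675.
  z_2 = (0.06 - 2.365502) / (-2.796) = 0.8246,   |z_2| = 0.8246.
Moduli of all roots: 0.8675, 0.8246.
All moduli strictly greater than 1? No.
Verdict: Not stationary.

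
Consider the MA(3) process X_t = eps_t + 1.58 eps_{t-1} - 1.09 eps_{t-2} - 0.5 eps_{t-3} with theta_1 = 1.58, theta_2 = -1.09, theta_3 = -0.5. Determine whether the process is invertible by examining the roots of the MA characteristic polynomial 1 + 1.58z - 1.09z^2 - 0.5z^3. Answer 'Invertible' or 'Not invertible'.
\text{Not invertible}

The MA(q) characteristic polynomial is P(z) = 1 + 1.58z - 1.09z^2 - 0.5z^3.
Invertibility requires all roots to lie outside the unit circle, i.e. |z| > 1 for every root.
Degree 3: look for a simple real root z0 first, then factor out (1 - z/z0) and solve the remaining quadratic.
Testing z0 = -0.5: P(-0.5) = 1 + (1.58)(-0.5) + (-1.09)(-0.5)^2 + (-0.5)(-0.5)^3
  = 1 + (-0.79) + (-0.2725) + (0.0625) = 0.  So z_0 = -0.5 is a root, |z_0| = 0.5.
Divide out the factor (1 + 2 z) = (1 - z/z0) (since 1/z0 = -2):
  P(z) = (1 + 2 z)(1 + (-0.42) z + (-0.25) z^2)
  [check: z-coef -0.42 - (-2) = 1.58; z^2-coef -0.25 - (-2)(-0.42) = -1.09; z^3-coef -(-2)(-0.25) = -0.5.]
Remaining roots from the quadratic factor 1 + (-0.42) z + (-0.25) z^2:
  Set 1 + (-0.42) z + (-0.25) z^2 = 0, i.e. a z^2 + b z + c = 0 with a = -0.25, b = -0.42, c = 1.
  Discriminant D = b^2 - 4ac = (-0.42)^2 - 4*(-0.25)*1 = 0.1764 - (-1) = 1.1764.
  D >= 0, so the roots are real: z = (-b +/- sqrt(D)) / (2a) = (0.42 +/- 1.08462) / (-0.5).
    z_1 = (0.42 + 1.08462) / (-0.5) = -3.0092,   |z_1| = 3.0092.
    z_2 = (0.42 - 1.08462) / (-0.5) = 1.3292,   |z_2| = 1.3292.
Moduli of all roots: 0.5000, 3.0092, 1.3292.
All moduli strictly greater than 1? No.
Verdict: Not invertible.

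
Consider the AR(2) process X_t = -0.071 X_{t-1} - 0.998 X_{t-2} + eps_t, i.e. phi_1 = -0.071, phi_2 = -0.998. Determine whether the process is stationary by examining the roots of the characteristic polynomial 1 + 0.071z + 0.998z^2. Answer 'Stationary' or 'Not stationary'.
\text{Stationary}

The AR(p) characteristic polynomial is P(z) = 1 + 0.071z + 0.998z^2.
Stationarity requires all roots to lie outside the unit circle, i.e. |z| > 1 for every root.
Set 1 + (0.071) z + (0.998) z^2 = 0, i.e. a z^2 + b z + c = 0 with a = 0.998, b = 0.071, c = 1.
Discriminant D = b^2 - 4ac = (0.071)^2 - 4*(0.998)*1 = 0.005041 - (3.992) = -3.986959.
D < 0, so the roots are the complex-conjugate pair z = (-b +/- i sqrt(-D)) / (2a) = -0.0356 +/- 1.0004i.
For a conjugate pair |z|^2 = z * conj(z) = (product of roots) = c/a = 1/(0.998) = 1.002004, so |z| = sqrt(1.002004) = 1.001 for both roots.
Moduli of all roots: 1.0010, 1.0010.
All moduli strictly greater than 1? Yes.
Verdict: Stationary.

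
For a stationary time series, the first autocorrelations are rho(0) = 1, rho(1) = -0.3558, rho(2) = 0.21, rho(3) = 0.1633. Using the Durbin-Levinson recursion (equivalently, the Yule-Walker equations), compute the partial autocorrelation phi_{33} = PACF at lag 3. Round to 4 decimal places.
\phi_{33} = 0.3060

The PACF at lag k is phi_{kk}, the last component of the solution
to the Yule-Walker system G_k phi = r_k where
  (G_k)_{ij} = rho(|i - j|), (r_k)_i = rho(i), i,j = 1..k.
Equivalently, Durbin-Levinson gives phi_{kk} iteratively:
  phi_{11} = rho(1)
  phi_{kk} = [rho(k) - sum_{j=1..k-1} phi_{k-1,j} rho(k-j)]
            / [1 - sum_{j=1..k-1} phi_{k-1,j} rho(j)],
  phi_{k,j} = phi_{k-1,j} - phi_{kk} phi_{k-1,k-j},  j = 1..k-1.
Step k = 1:
  phi_11 = rho(1) = -0.3558.
Step k = 2:
  phi_22 = [rho(2) - phi_11 rho(1)] / [1 - phi_11 rho(1)] = [0.21 - (-0.3558)(-0.3558)] / [1 - (-0.3558)(-0.3558)]
         = 0.08340636 / 0.87340636 = 0.095495.
  Update: phi_21 = phi_11 - phi_22 phi_11 = -0.3558 - (0.095495)(-0.3558) = -0.321823.
Step k = 3:
  phi_33 = [rho(3) - phi_21 rho(2) - phi_22 rho(1)] / [1 - phi_21 rho(1) - phi_22 rho(2)]
    numerator   = 0.1633 - (-0.321823)(0.21) - (0.095495)(-0.3558) = 0.26486006
    denominator = 1 - (-0.321823)(-0.3558) - (0.095495)(0.21) = 0.86544143
  phi_33 = 0.26486006 / 0.86544143 = 0.306.
Therefore phi_{33} = 0.3060.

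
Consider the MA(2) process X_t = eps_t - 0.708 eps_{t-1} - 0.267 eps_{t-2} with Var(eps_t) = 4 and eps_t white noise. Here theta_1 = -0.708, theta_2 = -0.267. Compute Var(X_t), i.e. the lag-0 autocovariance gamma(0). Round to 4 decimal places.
\gamma(0) = 6.2902

For an MA(q) process X_t = eps_t + sum_i theta_i eps_{t-i} with
Var(eps_t) = sigma^2, the variance is
  gamma(0) = sigma^2 * (1 + sum_i theta_i^2).
  sum_i theta_i^2 = (-0.708)^2 + (-0.267)^2 = 0.501264 + 0.071289 = 0.572553.
  gamma(0) = 4 * (1 + 0.572553) = 4 * 1.572553 = 6.290212, which rounds to 6.2902.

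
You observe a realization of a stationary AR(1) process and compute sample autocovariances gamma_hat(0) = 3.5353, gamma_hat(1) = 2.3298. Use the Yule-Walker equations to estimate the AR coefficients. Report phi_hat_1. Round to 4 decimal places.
\hat\phi_{1} = 0.6590

The Yule-Walker equations for an AR(p) process read, in matrix form,
  Gamma_p phi = r_p,   with   (Gamma_p)_{ij} = gamma(|i - j|),
                       (r_p)_i = gamma(i),   i,j = 1..p.
Substitute the sample gammas (Toeplitz matrix and right-hand side of size 1):
  Gamma_p = [[3.5353]]
  r_p     = [2.3298]
With p = 1 this is the single equation gamma(0) phi_1 = gamma(1):
  phi_hat_1 = gamma(1) / gamma(0) = 2.3298 / 3.5353 = 0.6590.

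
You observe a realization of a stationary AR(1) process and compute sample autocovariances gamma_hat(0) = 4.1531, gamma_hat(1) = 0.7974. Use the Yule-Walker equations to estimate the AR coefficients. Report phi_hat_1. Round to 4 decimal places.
\hat\phi_{1} = 0.1920

The Yule-Walker equations for an AR(p) process read, in matrix form,
  Gamma_p phi = r_p,   with   (Gamma_p)_{ij} = gamma(|i - j|),
                       (r_p)_i = gamma(i),   i,j = 1..p.
Substitute the sample gammas (Toeplitz matrix and right-hand side of size 1):
  Gamma_p = [[4.1531]]
  r_p     = [0.7974]
With p = 1 this is the single equation gamma(0) phi_1 = gamma(1):
  phi_hat_1 = gamma(1) / gamma(0) = 0.7974 / 4.1531 = 0.1920.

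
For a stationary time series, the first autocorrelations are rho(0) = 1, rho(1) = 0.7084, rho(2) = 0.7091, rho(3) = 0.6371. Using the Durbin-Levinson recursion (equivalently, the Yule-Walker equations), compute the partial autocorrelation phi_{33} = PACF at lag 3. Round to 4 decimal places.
\phi_{33} = 0.1190

The PACF at lag k is phi_{kk}, the last component of the solution
to the Yule-Walker system G_k phi = r_k where
  (G_k)_{ij} = rho(|i - j|), (r_k)_i = rho(i), i,j = 1..k.
Equivalently, Durbin-Levinson gives phi_{kk} iteratively:
  phi_{11} = rho(1)
  phi_{kk} = [rho(k) - sum_{j=1..k-1} phi_{k-1,j} rho(k-j)]
            / [1 - sum_{j=1..k-1} phi_{k-1,j} rho(j)],
  phi_{k,j} = phi_{k-1,j} - phi_{kk} phi_{k-1,k-j},  j = 1..k-1.
Step k = 1:
  phi_11 = rho(1) = 0.7084.
Step k = 2:
  phi_22 = [rho(2) - phi_11 rho(1)] / [1 - phi_11 rho(1)] = [0.7091 - (0.7084)(0.7084)] / [1 - (0.7084)(0.7084)]
         = 0.20726944 / 0.49816944 = 0.416062.
  Update: phi_21 = phi_11 - phi_22 phi_11 = 0.7084 - (0.416062)(0.7084) = 0.413662.
Step k = 3:
  phi_33 = [rho(3) - phi_21 rho(2) - phi_22 rho(1)] / [1 - phi_21 rho(1) - phi_22 rho(2)]
    numerator   = 0.6371 - (0.413662)(0.7091) - (0.416062)(0.7084) = 0.04903415
    denominator = 1 - (0.413662)(0.7084) - (0.416062)(0.7091) = 0.41193247
  phi_33 = 0.04903415 / 0.41193247 = 0.119.
Therefore phi_{33} = 0.1190.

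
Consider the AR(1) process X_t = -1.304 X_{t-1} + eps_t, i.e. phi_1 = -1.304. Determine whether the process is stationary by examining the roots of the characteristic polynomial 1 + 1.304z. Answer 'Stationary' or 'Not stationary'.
\text{Not stationary}

The AR(p) characteristic polynomial is P(z) = 1 + 1.304z.
Stationarity requires all roots to lie outside the unit circle, i.e. |z| > 1 for every root.
This is linear in z: 1 + (1.304) z = 0  =>  z = -1/(1.304) = -0.766871,  |z| = 0.766871.
Moduli of all roots: 0.7669.
All moduli strictly greater than 1? No.
Verdict: Not stationary.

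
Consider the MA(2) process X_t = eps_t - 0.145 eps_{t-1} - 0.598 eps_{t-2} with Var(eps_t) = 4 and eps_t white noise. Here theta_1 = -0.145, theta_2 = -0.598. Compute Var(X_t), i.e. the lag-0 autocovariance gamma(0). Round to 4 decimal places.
\gamma(0) = 5.5145

For an MA(q) process X_t = eps_t + sum_i theta_i eps_{t-i} with
Var(eps_t) = sigma^2, the variance is
  gamma(0) = sigma^2 * (1 + sum_i theta_i^2).
  sum_i theta_i^2 = (-0.145)^2 + (-0.598)^2 = 0.021025 + 0.357604 = 0.378629.
  gamma(0) = 4 * (1 + 0.378629) = 4 * 1.378629 = 5.514516, which rounds to 5.5145.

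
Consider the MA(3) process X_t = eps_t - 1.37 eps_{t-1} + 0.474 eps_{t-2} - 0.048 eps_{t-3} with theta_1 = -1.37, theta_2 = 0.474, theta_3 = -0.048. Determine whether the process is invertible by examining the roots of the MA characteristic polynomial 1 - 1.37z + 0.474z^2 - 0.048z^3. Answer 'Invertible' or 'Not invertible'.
\text{Invertible}

The MA(q) characteristic polynomial is P(z) = 1 - 1.37z + 0.474z^2 - 0.048z^3.
Invertibility requires all roots to lie outside the unit circle, i.e. |z| > 1 for every root.
Degree 3: look for a simple real root z0 first, then factor out (1 - z/z0) and solve the remaining quadratic.
Testing z0 = 5: P(5) = 1 + (-1.37)(5) + (0.474)(5)^2 + (-0.048)(5)^3
  = 1 + (-6.85) + (11.85) + (-6) = 0.  So z_0 = 5 is a root, |z_0| = 5.
Divide out the factor (1 - 0.2 z) = (1 - z/z0) (since 1/z0 = 0.2):
  P(z) = (1 - 0.2 z)(1 + (-1.17) z + (0.24) z^2)
  [check: z-coef -1.17 - (0.2) = -1.37; z^2-coef 0.24 - (0.2)(-1.17) = 0.474; z^3-coef -(0.2)(0.24) = -0.048.]
Remaining roots from the quadratic factor 1 + (-1.17) z + (0.24) z^2:
  Set 1 + (-1.17) z + (0.24) z^2 = 0, i.e. a z^2 + b z + c = 0 with a = 0.24, b = -1.17, c = 1.
  Discriminant D = b^2 - 4ac = (-1.17)^2 - 4*(0.24)*1 = 1.3689 - (0.96) = 0.4089.
  D >= 0, so the roots are real: z = (-b +/- sqrt(D)) / (2a) = (1.17 +/- 0.639453) / (0.48).
    z_1 = (1.17 + 0.639453) / (0.48) = 3.7697,   |z_1| = 3.7697.
    z_2 = (1.17 - 0.639453) / (0.48) = 1.1053,   |z_2| = 1.1053.
Moduli of all roots: 5.0000, 3.7697, 1.1053.
All moduli strictly greater than 1? Yes.
Verdict: Invertible.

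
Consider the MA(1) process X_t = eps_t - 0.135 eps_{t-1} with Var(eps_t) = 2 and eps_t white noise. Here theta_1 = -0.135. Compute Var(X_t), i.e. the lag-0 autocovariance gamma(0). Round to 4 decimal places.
\gamma(0) = 2.0365

For an MA(q) process X_t = eps_t + sum_i theta_i eps_{t-i} with
Var(eps_t) = sigma^2, the variance is
  gamma(0) = sigma^2 * (1 + sum_i theta_i^2).
  sum_i theta_i^2 = (-0.135)^2 = 0.018225.
  gamma(0) = 2 * (1 + 0.018225) = 2 * 1.018225 = 2.03645, which rounds to 2.0365.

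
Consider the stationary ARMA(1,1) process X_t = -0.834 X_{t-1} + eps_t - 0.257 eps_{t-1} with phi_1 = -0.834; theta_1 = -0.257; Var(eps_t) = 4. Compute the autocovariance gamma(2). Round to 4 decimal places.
\gamma(2) = 14.5172

Multiply the model equation by X_{t-k} and take expectations. With theta_0 = psi_0 = 1 and psi_j the MA(infinity) weights, this gives
  gamma(k) - sum_i phi_i gamma(k-i) = c_k,
  c_k = sigma^2 * sum_{j=k..q} theta_j psi_{j-k}   (c_k = 0 for k > q),
using gamma(-m) = gamma(m).
psi-weights needed (psi_j = theta_j + sum_i phi_i psi_{j-i}):
  psi_1 = theta_1 + phi_1 = -0.257 + (-0.834) = -1.091
Right-hand sides:
  c_0 = sigma^2 (1 + theta_1 psi_1) = 4 * (1 + (-0.257)(-1.091)) = 4 * 1.280387 = 5.121548
  c_1 = sigma^2 theta_1 = 4 * (-0.257) = -1.028
  c_2 = 0
Equations for k = 0 and k = 1 (AR order 1):
  gamma(0) = phi_1 gamma(1) + c_0
  gamma(1) = phi_1 gamma(0) + c_1
Substituting the second into the first: gamma(0) (1 - phi_1^2) = c_0 + phi_1 c_1, so
  gamma(0) = (c_0 + phi_1 c_1) / (1 - phi_1^2) = (5.121548 + (-0.834)(-1.028)) / (1 - (-0.834)^2) = 5.9789 / 0.304444 = 19.638751.
  gamma(1) = phi_1 gamma(0) + c_1 = (-0.834)(19.638751) + (-1.028) = -17.406719.
For k = 2 (> q): gamma(2) = phi_1 gamma(1) = (-0.834)(-17.406719) = 14.517203.
Therefore gamma(2) = 14.5172 (to 4 decimal places).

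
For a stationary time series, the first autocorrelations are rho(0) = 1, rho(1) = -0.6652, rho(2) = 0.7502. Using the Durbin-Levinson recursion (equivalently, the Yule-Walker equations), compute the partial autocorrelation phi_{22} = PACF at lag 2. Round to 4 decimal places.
\phi_{22} = 0.5519

The PACF at lag k is phi_{kk}, the last component of the solution
to the Yule-Walker system G_k phi = r_k where
  (G_k)_{ij} = rho(|i - j|), (r_k)_i = rho(i), i,j = 1..k.
Equivalently, Durbin-Levinson gives phi_{kk} iteratively:
  phi_{11} = rho(1)
  phi_{kk} = [rho(k) - sum_{j=1..k-1} phi_{k-1,j} rho(k-j)]
            / [1 - sum_{j=1..k-1} phi_{k-1,j} rho(j)],
  phi_{k,j} = phi_{k-1,j} - phi_{kk} phi_{k-1,k-j},  j = 1..k-1.
Step k = 1:
  phi_11 = rho(1) = -0.6652.
Step k = 2:
  phi_22 = [rho(2) - phi_11 rho(1)] / [1 - phi_11 rho(1)] = [0.7502 - (-0.6652)(-0.6652)] / [1 - (-0.6652)(-0.6652)]
         = 0.30770896 / 0.55750896 = 0.5519.
Therefore phi_{22} = 0.5519.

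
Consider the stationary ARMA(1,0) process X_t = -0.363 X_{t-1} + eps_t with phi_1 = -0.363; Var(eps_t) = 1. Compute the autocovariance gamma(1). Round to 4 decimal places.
\gamma(1) = -0.4181

Multiply the model equation by X_{t-k} and take expectations. With theta_0 = psi_0 = 1 and psi_j the MA(infinity) weights, this gives
  gamma(k) - sum_i phi_i gamma(k-i) = c_k,
  c_k = sigma^2 * sum_{j=k..q} theta_j psi_{j-k}   (c_k = 0 for k > q),
using gamma(-m) = gamma(m).
Pure AR (q = 0): c_0 = sigma^2 = 1, c_k = 0 for k >= 1.
Equations for k = 0 and k = 1 (AR order 1):
  gamma(0) = phi_1 gamma(1) + c_0
  gamma(1) = phi_1 gamma(0) + c_1
Substituting the second into the first: gamma(0) (1 - phi_1^2) = c_0 + phi_1 c_1, so
  gamma(0) = c_0 / (1 - phi_1^2) = 1 / (1 - (-0.363)^2) = 1 / 0.868231 = 1.151767.
  gamma(1) = phi_1 gamma(0) = (-0.363)(1.151767) = -0.418091.
Therefore gamma(1) = -0.4181 (to 4 decimal places).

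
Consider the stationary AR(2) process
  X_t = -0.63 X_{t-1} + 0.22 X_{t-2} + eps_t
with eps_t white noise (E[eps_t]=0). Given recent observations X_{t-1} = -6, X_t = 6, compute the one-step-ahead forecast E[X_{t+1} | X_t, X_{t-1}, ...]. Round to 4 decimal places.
E[X_{t+1} \mid \mathcal F_t] = -5.1000

For an AR(p) model X_t = c + sum_i phi_i X_{t-i} + eps_t, the
one-step-ahead conditional mean is
  E[X_{t+1} | X_t, ...] = c + sum_i phi_i X_{t+1-i}.
Substitute known values:
  E[X_{t+1} | ...] = (-0.63) * (6) + (0.22) * (-6)
                   = -5.1000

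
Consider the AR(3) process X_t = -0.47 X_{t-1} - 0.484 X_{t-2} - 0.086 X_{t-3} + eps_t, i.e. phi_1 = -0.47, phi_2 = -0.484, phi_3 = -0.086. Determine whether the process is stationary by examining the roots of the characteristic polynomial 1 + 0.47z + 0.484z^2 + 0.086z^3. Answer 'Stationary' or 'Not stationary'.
\text{Stationary}

The AR(p) characteristic polynomial is P(z) = 1 + 0.47z + 0.484z^2 + 0.086z^3.
Stationarity requires all roots to lie outside the unit circle, i.e. |z| > 1 for every root.
Degree 3: look for a simple real root z0 first, then factor out (1 - z/z0) and solve the remaining quadratic.
Testing z0 = -5: P(-5) = 1 + (0.47)(-5) + (0.484)(-5)^2 + (0.086)(-5)^3
  = 1 + (-2.35) + (12.1) + (-10.75) = 0.  So z_0 = -5 is a root, |z_0| = 5.
Divide out the factor (1 + 0.2 z) = (1 - z/z0) (since 1/z0 = -0.2):
  P(z) = (1 + 0.2 z)(1 + (0.27) z + (0.43) z^2)
  [check: z-coef 0.27 - (-0.2) = 0.47; z^2-coef 0.43 - (-0.2)(0.27) = 0.484; z^3-coef -(-0.2)(0.43) = 0.086.]
Remaining roots from the quadratic factor 1 + (0.27) z + (0.43) z^2:
  Set 1 + (0.27) z + (0.43) z^2 = 0, i.e. a z^2 + b z + c = 0 with a = 0.43, b = 0.27, c = 1.
  Discriminant D = b^2 - 4ac = (0.27)^2 - 4*(0.43)*1 = 0.0729 - (1.72) = -1.6471.
  D < 0, so the roots are the complex-conjugate pair z = (-b +/- i sqrt(-D)) / (2a) = -0.314 +/- 1.4923i.
  For a conjugate pair |z|^2 = z * conj(z) = (product of roots) = c/a = 1/(0.43) = 2.325581, so |z| = sqrt(2.325581) = 1.525 for both roots.
Moduli of all roots: 5.0000, 1.5250, 1.5250.
All moduli strictly greater than 1? Yes.
Verdict: Stationary.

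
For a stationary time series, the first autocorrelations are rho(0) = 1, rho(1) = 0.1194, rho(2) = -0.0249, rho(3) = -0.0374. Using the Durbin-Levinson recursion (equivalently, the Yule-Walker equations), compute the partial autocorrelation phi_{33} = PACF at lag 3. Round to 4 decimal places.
\phi_{33} = -0.0300

The PACF at lag k is phi_{kk}, the last component of the solution
to the Yule-Walker system G_k phi = r_k where
  (G_k)_{ij} = rho(|i - j|), (r_k)_i = rho(i), i,j = 1..k.
Equivalently, Durbin-Levinson gives phi_{kk} iteratively:
  phi_{11} = rho(1)
  phi_{kk} = [rho(k) - sum_{j=1..k-1} phi_{k-1,j} rho(k-j)]
            / [1 - sum_{j=1..k-1} phi_{k-1,j} rho(j)],
  phi_{k,j} = phi_{k-1,j} - phi_{kk} phi_{k-1,k-j},  j = 1..k-1.
Step k = 1:
  phi_11 = rho(1) = 0.1194.
Step k = 2:
  phi_22 = [rho(2) - phi_11 rho(1)] / [1 - phi_11 rho(1)] = [-0.0249 - (0.1194)(0.1194)] / [1 - (0.1194)(0.1194)]
         = -0.03915636 / 0.98574364 = -0.039723.
  Update: phi_21 = phi_11 - phi_22 phi_11 = 0.1194 - (-0.039723)(0.1194) = 0.124143.
Step k = 3:
  phi_33 = [rho(3) - phi_21 rho(2) - phi_22 rho(1)] / [1 - phi_21 rho(1) - phi_22 rho(2)]
    numerator   = -0.0374 - (0.124143)(-0.0249) - (-0.039723)(0.1194) = -0.02956596
    denominator = 1 - (0.124143)(0.1194) - (-0.039723)(-0.0249) = 0.98418825
  phi_33 = -0.02956596 / 0.98418825 = -0.03.
Therefore phi_{33} = -0.0300.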